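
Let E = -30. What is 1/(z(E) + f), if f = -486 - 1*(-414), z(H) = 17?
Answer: -1/55 ≈ -0.018182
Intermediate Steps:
f = -72 (f = -486 + 414 = -72)
1/(z(E) + f) = 1/(17 - 72) = 1/(-55) = -1/55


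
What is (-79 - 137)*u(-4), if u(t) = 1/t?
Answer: 54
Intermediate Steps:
(-79 - 137)*u(-4) = (-79 - 137)/(-4) = -216*(-¼) = 54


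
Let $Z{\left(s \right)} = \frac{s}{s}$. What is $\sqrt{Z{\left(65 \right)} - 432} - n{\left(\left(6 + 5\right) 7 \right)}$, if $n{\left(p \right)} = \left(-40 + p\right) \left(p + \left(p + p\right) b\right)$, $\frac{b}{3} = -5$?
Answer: $82621 + i \sqrt{431} \approx 82621.0 + 20.761 i$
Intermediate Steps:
$b = -15$ ($b = 3 \left(-5\right) = -15$)
$Z{\left(s \right)} = 1$
$n{\left(p \right)} = - 29 p \left(-40 + p\right)$ ($n{\left(p \right)} = \left(-40 + p\right) \left(p + \left(p + p\right) \left(-15\right)\right) = \left(-40 + p\right) \left(p + 2 p \left(-15\right)\right) = \left(-40 + p\right) \left(p - 30 p\right) = \left(-40 + p\right) \left(- 29 p\right) = - 29 p \left(-40 + p\right)$)
$\sqrt{Z{\left(65 \right)} - 432} - n{\left(\left(6 + 5\right) 7 \right)} = \sqrt{1 - 432} - 29 \left(6 + 5\right) 7 \left(40 - \left(6 + 5\right) 7\right) = \sqrt{-431} - 29 \cdot 11 \cdot 7 \left(40 - 11 \cdot 7\right) = i \sqrt{431} - 29 \cdot 77 \left(40 - 77\right) = i \sqrt{431} - 29 \cdot 77 \left(-37\right) = i \sqrt{431} - -82621 = i \sqrt{431} + 82621 = 82621 + i \sqrt{431}$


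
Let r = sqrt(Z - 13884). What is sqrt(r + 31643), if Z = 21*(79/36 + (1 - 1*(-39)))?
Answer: sqrt(1139148 + 30*I*sqrt(18717))/6 ≈ 177.89 + 0.32046*I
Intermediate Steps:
Z = 10633/12 (Z = 21*(79*(1/36) + (1 + 39)) = 21*(79/36 + 40) = 21*(1519/36) = 10633/12 ≈ 886.08)
r = 5*I*sqrt(18717)/6 (r = sqrt(10633/12 - 13884) = sqrt(-155975/12) = 5*I*sqrt(18717)/6 ≈ 114.01*I)
sqrt(r + 31643) = sqrt(5*I*sqrt(18717)/6 + 31643) = sqrt(31643 + 5*I*sqrt(18717)/6)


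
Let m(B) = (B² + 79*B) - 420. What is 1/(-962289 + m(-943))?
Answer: -1/147957 ≈ -6.7587e-6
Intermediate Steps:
m(B) = -420 + B² + 79*B
1/(-962289 + m(-943)) = 1/(-962289 + (-420 + (-943)² + 79*(-943))) = 1/(-962289 + (-420 + 889249 - 74497)) = 1/(-962289 + 814332) = 1/(-147957) = -1/147957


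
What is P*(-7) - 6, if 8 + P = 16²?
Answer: -1742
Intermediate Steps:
P = 248 (P = -8 + 16² = -8 + 256 = 248)
P*(-7) - 6 = 248*(-7) - 6 = -1736 - 6 = -1742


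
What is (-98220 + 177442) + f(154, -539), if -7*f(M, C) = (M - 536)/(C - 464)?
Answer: 556217280/7021 ≈ 79222.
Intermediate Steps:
f(M, C) = -(-536 + M)/(7*(-464 + C)) (f(M, C) = -(M - 536)/(7*(C - 464)) = -(-536 + M)/(7*(-464 + C)))
(-98220 + 177442) + f(154, -539) = (-98220 + 177442) + (536 - 1*154)/(7*(-464 - 539)) = 79222 + (1/7)*(536 - 154)/(-1003) = 79222 + (1/7)*(-1/1003)*382 = 79222 - 382/7021 = 556217280/7021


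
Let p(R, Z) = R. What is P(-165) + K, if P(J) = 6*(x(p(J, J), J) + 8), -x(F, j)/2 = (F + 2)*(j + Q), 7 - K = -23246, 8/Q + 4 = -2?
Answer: -302047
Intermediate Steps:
Q = -4/3 (Q = 8/(-4 - 2) = 8/(-6) = 8*(-1/6) = -4/3 ≈ -1.3333)
K = 23253 (K = 7 - 1*(-23246) = 7 + 23246 = 23253)
x(F, j) = -2*(2 + F)*(-4/3 + j) (x(F, j) = -2*(F + 2)*(j - 4/3) = -2*(2 + F)*(-4/3 + j))
P(J) = 80 - 12*J**2 - 8*J (P(J) = 6*((16/3 - 4*J + 8*J/3 - 2*J*J) + 8) = 6*((16/3 - 4*J + 8*J/3 - 2*J**2) + 8) = 6*((16/3 - 2*J**2 - 4*J/3) + 8) = 6*(40/3 - 2*J**2 - 4*J/3) = 80 - 12*J**2 - 8*J)
P(-165) + K = (80 - 12*(-165)**2 - 8*(-165)) + 23253 = (80 - 12*27225 + 1320) + 23253 = (80 - 326700 + 1320) + 23253 = -325300 + 23253 = -302047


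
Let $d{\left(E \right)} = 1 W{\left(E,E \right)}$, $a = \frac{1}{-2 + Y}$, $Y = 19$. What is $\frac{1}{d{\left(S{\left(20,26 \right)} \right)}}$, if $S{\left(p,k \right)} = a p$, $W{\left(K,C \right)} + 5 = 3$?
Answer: $- \frac{1}{2} \approx -0.5$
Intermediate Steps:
$W{\left(K,C \right)} = -2$ ($W{\left(K,C \right)} = -5 + 3 = -2$)
$a = \frac{1}{17}$ ($a = \frac{1}{-2 + 19} = \frac{1}{17} \approx 0.058824$)
$S{\left(p,k \right)} = \frac{p}{17}$
$d{\left(E \right)} = -2$ ($d{\left(E \right)} = 1 \left(-2\right) = -2$)
$\frac{1}{d{\left(S{\left(20,26 \right)} \right)}} = \frac{1}{-2} = - \frac{1}{2}$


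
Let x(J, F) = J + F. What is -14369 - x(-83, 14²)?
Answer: -14482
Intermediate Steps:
x(J, F) = F + J
-14369 - x(-83, 14²) = -14369 - (14² - 83) = -14369 - (196 - 83) = -14369 - 1*113 = -14369 - 113 = -14482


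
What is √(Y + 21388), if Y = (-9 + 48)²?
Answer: √22909 ≈ 151.36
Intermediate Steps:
Y = 1521 (Y = 39² = 1521)
√(Y + 21388) = √(1521 + 21388) = √22909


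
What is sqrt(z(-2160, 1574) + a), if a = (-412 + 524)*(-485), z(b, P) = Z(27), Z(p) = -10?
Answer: I*sqrt(54330) ≈ 233.09*I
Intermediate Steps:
z(b, P) = -10
a = -54320 (a = 112*(-485) = -54320)
sqrt(z(-2160, 1574) + a) = sqrt(-10 - 54320) = sqrt(-54330) = I*sqrt(54330)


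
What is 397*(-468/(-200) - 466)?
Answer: -9203651/50 ≈ -1.8407e+5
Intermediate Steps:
397*(-468/(-200) - 466) = 397*(-468*(-1/200) - 466) = 397*(117/50 - 466) = 397*(-23183/50) = -9203651/50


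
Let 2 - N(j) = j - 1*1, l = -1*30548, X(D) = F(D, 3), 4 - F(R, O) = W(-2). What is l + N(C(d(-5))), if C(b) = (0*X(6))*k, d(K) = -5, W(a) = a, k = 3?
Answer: -30545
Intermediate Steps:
F(R, O) = 6 (F(R, O) = 4 - 1*(-2) = 4 + 2 = 6)
X(D) = 6
C(b) = 0 (C(b) = (0*6)*3 = 0*3 = 0)
l = -30548
N(j) = 3 - j (N(j) = 2 - (j - 1*1) = 2 - (j - 1) = 2 - (-1 + j) = 2 + (1 - j) = 3 - j)
l + N(C(d(-5))) = -30548 + (3 - 1*0) = -30548 + (3 + 0) = -30548 + 3 = -30545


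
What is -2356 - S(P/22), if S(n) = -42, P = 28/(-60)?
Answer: -2314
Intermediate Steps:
P = -7/15 (P = 28*(-1/60) = -7/15 ≈ -0.46667)
-2356 - S(P/22) = -2356 - 1*(-42) = -2356 + 42 = -2314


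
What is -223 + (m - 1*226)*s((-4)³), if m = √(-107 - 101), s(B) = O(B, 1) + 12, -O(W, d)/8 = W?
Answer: -118647 + 2096*I*√13 ≈ -1.1865e+5 + 7557.2*I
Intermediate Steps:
O(W, d) = -8*W
s(B) = 12 - 8*B (s(B) = -8*B + 12 = 12 - 8*B)
m = 4*I*√13 (m = √(-208) = 4*I*√13 ≈ 14.422*I)
-223 + (m - 1*226)*s((-4)³) = -223 + (4*I*√13 - 1*226)*(12 - 8*(-4)³) = -223 + (4*I*√13 - 226)*(12 - 8*(-64)) = -223 + (-226 + 4*I*√13)*(12 + 512) = -223 + (-226 + 4*I*√13)*524 = -223 + (-118424 + 2096*I*√13) = -118647 + 2096*I*√13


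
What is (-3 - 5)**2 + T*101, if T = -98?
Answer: -9834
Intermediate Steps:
(-3 - 5)**2 + T*101 = (-3 - 5)**2 - 98*101 = (-8)**2 - 9898 = 64 - 9898 = -9834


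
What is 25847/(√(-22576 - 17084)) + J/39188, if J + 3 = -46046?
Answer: -46049/39188 - 25847*I*√9915/19830 ≈ -1.1751 - 129.79*I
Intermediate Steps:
J = -46049 (J = -3 - 46046 = -46049)
25847/(√(-22576 - 17084)) + J/39188 = 25847/(√(-22576 - 17084)) - 46049/39188 = 25847/(√(-39660)) - 46049*1/39188 = 25847/((2*I*√9915)) - 46049/39188 = 25847*(-I*√9915/19830) - 46049/39188 = -25847*I*√9915/19830 - 46049/39188 = -46049/39188 - 25847*I*√9915/19830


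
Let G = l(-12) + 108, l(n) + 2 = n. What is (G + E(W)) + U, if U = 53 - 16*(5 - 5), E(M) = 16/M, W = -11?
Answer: 1601/11 ≈ 145.55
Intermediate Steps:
l(n) = -2 + n
G = 94 (G = (-2 - 12) + 108 = -14 + 108 = 94)
U = 53 (U = 53 - 16*0 = 53 - 4*0 = 53 + 0 = 53)
(G + E(W)) + U = (94 + 16/(-11)) + 53 = (94 + 16*(-1/11)) + 53 = (94 - 16/11) + 53 = 1018/11 + 53 = 1601/11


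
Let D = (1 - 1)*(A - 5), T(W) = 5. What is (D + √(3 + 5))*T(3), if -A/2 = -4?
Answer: 10*√2 ≈ 14.142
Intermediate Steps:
A = 8 (A = -2*(-4) = 8)
D = 0 (D = (1 - 1)*(8 - 5) = 0*3 = 0)
(D + √(3 + 5))*T(3) = (0 + √(3 + 5))*5 = (0 + √8)*5 = (0 + 2*√2)*5 = (2*√2)*5 = 10*√2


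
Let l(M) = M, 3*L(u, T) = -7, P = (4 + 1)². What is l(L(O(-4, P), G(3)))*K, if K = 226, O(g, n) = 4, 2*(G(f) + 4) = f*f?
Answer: -1582/3 ≈ -527.33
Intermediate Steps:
G(f) = -4 + f²/2 (G(f) = -4 + (f*f)/2 = -4 + f²/2)
P = 25 (P = 5² = 25)
L(u, T) = -7/3 (L(u, T) = (⅓)*(-7) = -7/3)
l(L(O(-4, P), G(3)))*K = -7/3*226 = -1582/3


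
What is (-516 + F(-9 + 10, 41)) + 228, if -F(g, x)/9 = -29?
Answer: -27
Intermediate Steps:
F(g, x) = 261 (F(g, x) = -9*(-29) = 261)
(-516 + F(-9 + 10, 41)) + 228 = (-516 + 261) + 228 = -255 + 228 = -27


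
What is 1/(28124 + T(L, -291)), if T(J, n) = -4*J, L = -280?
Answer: 1/29244 ≈ 3.4195e-5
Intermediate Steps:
1/(28124 + T(L, -291)) = 1/(28124 - 4*(-280)) = 1/(28124 + 1120) = 1/29244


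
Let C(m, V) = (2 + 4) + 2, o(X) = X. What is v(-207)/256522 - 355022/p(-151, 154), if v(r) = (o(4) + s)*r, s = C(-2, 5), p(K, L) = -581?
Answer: 6504965020/10645663 ≈ 611.04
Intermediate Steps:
C(m, V) = 8 (C(m, V) = 6 + 2 = 8)
s = 8
v(r) = 12*r (v(r) = (4 + 8)*r = 12*r)
v(-207)/256522 - 355022/p(-151, 154) = (12*(-207))/256522 - 355022/(-581) = -2484*1/256522 - 355022*(-1/581) = -1242/128261 + 355022/581 = 6504965020/10645663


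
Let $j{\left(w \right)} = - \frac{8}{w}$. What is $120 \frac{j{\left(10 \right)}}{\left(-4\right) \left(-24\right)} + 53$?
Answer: $52$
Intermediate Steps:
$120 \frac{j{\left(10 \right)}}{\left(-4\right) \left(-24\right)} + 53 = 120 \frac{\left(-8\right) \frac{1}{10}}{\left(-4\right) \left(-24\right)} + 53 = 120 \frac{\left(-8\right) \frac{1}{10}}{96} + 53 = 120 \left(\left(- \frac{4}{5}\right) \frac{1}{96}\right) + 53 = 120 \left(- \frac{1}{120}\right) + 53 = -1 + 53 = 52$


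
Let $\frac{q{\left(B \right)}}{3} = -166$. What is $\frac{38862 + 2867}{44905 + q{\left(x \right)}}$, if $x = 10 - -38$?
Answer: $\frac{41729}{44407} \approx 0.93969$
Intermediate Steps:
$x = 48$ ($x = 10 + 38 = 48$)
$q{\left(B \right)} = -498$ ($q{\left(B \right)} = 3 \left(-166\right) = -498$)
$\frac{38862 + 2867}{44905 + q{\left(x \right)}} = \frac{38862 + 2867}{44905 - 498} = \frac{41729}{44407}$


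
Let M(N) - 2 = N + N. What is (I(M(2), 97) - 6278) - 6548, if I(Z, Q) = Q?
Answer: -12729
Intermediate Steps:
M(N) = 2 + 2*N (M(N) = 2 + (N + N) = 2 + 2*N)
(I(M(2), 97) - 6278) - 6548 = (97 - 6278) - 6548 = -6181 - 6548 = -12729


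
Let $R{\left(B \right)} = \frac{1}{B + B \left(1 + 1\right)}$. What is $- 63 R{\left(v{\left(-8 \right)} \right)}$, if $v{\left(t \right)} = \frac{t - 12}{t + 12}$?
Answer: $\frac{21}{5} \approx 4.2$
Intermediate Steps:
$v{\left(t \right)} = \frac{-12 + t}{12 + t}$
$R{\left(B \right)} = \frac{1}{3 B}$ ($R{\left(B \right)} = \frac{1}{B + B 2} = \frac{1}{B + 2 B} = \frac{1}{3 B}$)
$- 63 R{\left(v{\left(-8 \right)} \right)} = - 63 \frac{1}{3 \frac{-12 - 8}{12 - 8}} = - 63 \frac{1}{3 \cdot \frac{1}{4} \left(-20\right)} = - 63 \frac{1}{3 \left(-5\right)} = - 63 \cdot \frac{1}{3} \left(- \frac{1}{5}\right) = \left(-63\right) \left(- \frac{1}{15}\right) = \frac{21}{5}$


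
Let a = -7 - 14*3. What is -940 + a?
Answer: -989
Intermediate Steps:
a = -49 (a = -7 - 42 = -49)
-940 + a = -940 - 49 = -989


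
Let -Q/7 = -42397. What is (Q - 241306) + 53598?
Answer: 109071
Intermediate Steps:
Q = 296779 (Q = -7*(-42397) = 296779)
(Q - 241306) + 53598 = (296779 - 241306) + 53598 = 55473 + 53598 = 109071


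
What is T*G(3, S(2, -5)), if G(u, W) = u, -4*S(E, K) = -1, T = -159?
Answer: -477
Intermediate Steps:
S(E, K) = 1/4 (S(E, K) = -1/4*(-1) = 1/4)
T*G(3, S(2, -5)) = -159*3 = -477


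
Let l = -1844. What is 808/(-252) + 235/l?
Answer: -387293/116172 ≈ -3.3338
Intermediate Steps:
808/(-252) + 235/l = 808/(-252) + 235/(-1844) = 808*(-1/252) + 235*(-1/1844) = -202/63 - 235/1844 = -387293/116172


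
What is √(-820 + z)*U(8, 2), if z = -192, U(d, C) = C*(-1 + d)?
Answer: 28*I*√253 ≈ 445.37*I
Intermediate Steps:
√(-820 + z)*U(8, 2) = √(-820 - 192)*(2*(-1 + 8)) = √(-1012)*(2*7) = (2*I*√253)*14 = 28*I*√253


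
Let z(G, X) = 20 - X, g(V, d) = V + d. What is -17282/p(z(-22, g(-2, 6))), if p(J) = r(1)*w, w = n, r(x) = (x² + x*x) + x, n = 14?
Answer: -8641/21 ≈ -411.48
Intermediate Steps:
r(x) = x + 2*x² (r(x) = (x² + x²) + x = 2*x² + x = x + 2*x²)
w = 14
p(J) = 42 (p(J) = (1*(1 + 2*1))*14 = (1*(1 + 2))*14 = (1*3)*14 = 3*14 = 42)
-17282/p(z(-22, g(-2, 6))) = -17282/42 = -17282*1/42 = -8641/21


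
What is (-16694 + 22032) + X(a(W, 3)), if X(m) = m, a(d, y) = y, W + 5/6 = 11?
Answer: 5341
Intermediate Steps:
W = 61/6 (W = -⅚ + 11 = 61/6 ≈ 10.167)
(-16694 + 22032) + X(a(W, 3)) = (-16694 + 22032) + 3 = 5338 + 3 = 5341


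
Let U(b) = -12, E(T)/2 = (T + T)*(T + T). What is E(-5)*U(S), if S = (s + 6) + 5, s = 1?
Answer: -2400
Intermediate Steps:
E(T) = 8*T² (E(T) = 2*((T + T)*(T + T)) = 2*((2*T)*(2*T)) = 2*(4*T²) = 8*T²)
S = 12 (S = (1 + 6) + 5 = 7 + 5 = 12)
E(-5)*U(S) = (8*(-5)²)*(-12) = (8*25)*(-12) = 200*(-12) = -2400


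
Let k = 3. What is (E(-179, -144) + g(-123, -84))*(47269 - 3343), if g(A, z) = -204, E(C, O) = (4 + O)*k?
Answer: -27409824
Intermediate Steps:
E(C, O) = 12 + 3*O (E(C, O) = (4 + O)*3 = 12 + 3*O)
(E(-179, -144) + g(-123, -84))*(47269 - 3343) = ((12 + 3*(-144)) - 204)*(47269 - 3343) = ((12 - 432) - 204)*43926 = (-420 - 204)*43926 = -624*43926 = -27409824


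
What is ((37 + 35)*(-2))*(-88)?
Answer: 12672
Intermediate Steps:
((37 + 35)*(-2))*(-88) = (72*(-2))*(-88) = -144*(-88) = 12672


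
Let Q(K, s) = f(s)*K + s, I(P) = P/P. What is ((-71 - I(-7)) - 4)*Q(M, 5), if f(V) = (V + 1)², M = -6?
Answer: 16036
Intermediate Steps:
I(P) = 1
f(V) = (1 + V)²
Q(K, s) = s + K*(1 + s)² (Q(K, s) = (1 + s)²*K + s = K*(1 + s)² + s = s + K*(1 + s)²)
((-71 - I(-7)) - 4)*Q(M, 5) = ((-71 - 1*1) - 4)*(5 - 6*(1 + 5)²) = ((-71 - 1) - 4)*(5 - 6*6²) = (-72 - 4)*(5 - 6*36) = -76*(5 - 216) = -76*(-211) = 16036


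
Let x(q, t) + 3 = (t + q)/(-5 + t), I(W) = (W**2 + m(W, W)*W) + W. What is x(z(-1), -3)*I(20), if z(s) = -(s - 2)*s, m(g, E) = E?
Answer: -1845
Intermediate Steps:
I(W) = W + 2*W**2 (I(W) = (W**2 + W*W) + W = (W**2 + W**2) + W = 2*W**2 + W = W + 2*W**2)
z(s) = -s*(-2 + s) (z(s) = -(-2 + s)*s = -s*(-2 + s))
x(q, t) = -3 + (q + t)/(-5 + t) (x(q, t) = -3 + (t + q)/(-5 + t) = -3 + (q + t)/(-5 + t))
x(z(-1), -3)*I(20) = ((15 - (2 - 1*(-1)) - 2*(-3))/(-5 - 3))*(20*(1 + 2*20)) = ((15 - (2 + 1) + 6)/(-8))*(20*(1 + 40)) = (-(15 - 1*3 + 6)/8)*(20*41) = -(15 - 3 + 6)/8*820 = -1/8*18*820 = -9/4*820 = -1845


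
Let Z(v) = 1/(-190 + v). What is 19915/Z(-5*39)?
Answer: -7667275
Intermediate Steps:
19915/Z(-5*39) = 19915/(1/(-190 - 5*39)) = 19915/(1/(-190 - 195)) = 19915/(1/(-385)) = 19915/(-1/385) = 19915*(-385) = -7667275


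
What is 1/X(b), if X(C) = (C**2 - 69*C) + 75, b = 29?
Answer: -1/1085 ≈ -0.00092166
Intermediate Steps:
X(C) = 75 + C**2 - 69*C
1/X(b) = 1/(75 + 29**2 - 69*29) = 1/(75 + 841 - 2001) = 1/(-1085) = -1/1085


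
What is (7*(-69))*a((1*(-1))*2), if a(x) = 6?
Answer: -2898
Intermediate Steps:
(7*(-69))*a((1*(-1))*2) = (7*(-69))*6 = -483*6 = -2898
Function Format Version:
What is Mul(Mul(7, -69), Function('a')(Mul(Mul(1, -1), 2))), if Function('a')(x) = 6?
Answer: -2898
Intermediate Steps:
Mul(Mul(7, -69), Function('a')(Mul(Mul(1, -1), 2))) = Mul(Mul(7, -69), 6) = Mul(-483, 6) = -2898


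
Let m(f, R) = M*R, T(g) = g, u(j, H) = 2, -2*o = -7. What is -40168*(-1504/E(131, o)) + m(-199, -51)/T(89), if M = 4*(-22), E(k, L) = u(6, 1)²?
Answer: 1344186440/89 ≈ 1.5103e+7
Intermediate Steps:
o = 7/2 (o = -½*(-7) = 7/2 ≈ 3.5000)
E(k, L) = 4 (E(k, L) = 2² = 4)
M = -88
m(f, R) = -88*R
-40168*(-1504/E(131, o)) + m(-199, -51)/T(89) = -40168/(4/(-1504)) - 88*(-51)/89 = -40168/(4*(-1/1504)) + 4488*(1/89) = -40168/(-1/376) + 4488/89 = -40168*(-376) + 4488/89 = 15103168 + 4488/89 = 1344186440/89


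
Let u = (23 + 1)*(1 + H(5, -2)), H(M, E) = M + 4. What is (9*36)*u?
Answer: 77760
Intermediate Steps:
H(M, E) = 4 + M
u = 240 (u = (23 + 1)*(1 + (4 + 5)) = 24*(1 + 9) = 24*10 = 240)
(9*36)*u = (9*36)*240 = 324*240 = 77760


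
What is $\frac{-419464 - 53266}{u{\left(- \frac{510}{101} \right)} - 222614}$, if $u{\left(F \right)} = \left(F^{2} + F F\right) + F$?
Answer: $\frac{2411159365}{1135208362} \approx 2.124$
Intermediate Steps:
$u{\left(F \right)} = F + 2 F^{2}$ ($u{\left(F \right)} = \left(F^{2} + F^{2}\right) + F = 2 F^{2} + F = F + 2 F^{2}$)
$\frac{-419464 - 53266}{u{\left(- \frac{510}{101} \right)} - 222614} = \frac{-419464 - 53266}{- \frac{510}{101} \left(1 + 2 \left(- \frac{510}{101}\right)\right) - 222614} = - \frac{472730}{\left(-510\right) \frac{1}{101} \left(1 + 2 \left(\left(-510\right) \frac{1}{101}\right)\right) - 222614} = - \frac{472730}{- \frac{510 \left(1 + 2 \left(- \frac{510}{101}\right)\right)}{101} - 222614} = - \frac{472730}{- \frac{510 \left(1 - \frac{1020}{101}\right)}{101} - 222614} = - \frac{472730}{\left(- \frac{510}{101}\right) \left(- \frac{919}{101}\right) - 222614} = - \frac{472730}{\frac{468690}{10201} - 222614} = - \frac{472730}{- \frac{2270416724}{10201}} = \left(-472730\right) \left(- \frac{10201}{2270416724}\right) = \frac{2411159365}{1135208362}$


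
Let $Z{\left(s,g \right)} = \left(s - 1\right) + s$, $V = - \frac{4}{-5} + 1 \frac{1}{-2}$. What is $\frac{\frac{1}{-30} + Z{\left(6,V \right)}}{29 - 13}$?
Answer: $\frac{329}{480} \approx 0.68542$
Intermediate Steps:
$V = \frac{3}{10}$ ($V = \left(-4\right) \left(- \frac{1}{5}\right) + 1 \left(- \frac{1}{2}\right) = \frac{4}{5} - \frac{1}{2} = \frac{3}{10} \approx 0.3$)
$Z{\left(s,g \right)} = -1 + 2 s$ ($Z{\left(s,g \right)} = \left(-1 + s\right) + s = -1 + 2 s$)
$\frac{\frac{1}{-30} + Z{\left(6,V \right)}}{29 - 13} = \frac{\frac{1}{-30} + \left(-1 + 2 \cdot 6\right)}{29 - 13} = \frac{- \frac{1}{30} + \left(-1 + 12\right)}{16} = \left(- \frac{1}{30} + 11\right) \frac{1}{16} = \frac{329}{30} \cdot \frac{1}{16} = \frac{329}{480}$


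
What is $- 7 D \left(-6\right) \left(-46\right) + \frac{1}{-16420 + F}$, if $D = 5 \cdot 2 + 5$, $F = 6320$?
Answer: $- \frac{292698001}{10100} \approx -28980.0$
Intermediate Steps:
$D = 15$ ($D = 10 + 5 = 15$)
$- 7 D \left(-6\right) \left(-46\right) + \frac{1}{-16420 + F} = \left(-7\right) 15 \left(-6\right) \left(-46\right) + \frac{1}{-16420 + 6320} = \left(-105\right) \left(-6\right) \left(-46\right) + \frac{1}{-10100} = 630 \left(-46\right) - \frac{1}{10100} = -28980 - \frac{1}{10100} = - \frac{292698001}{10100}$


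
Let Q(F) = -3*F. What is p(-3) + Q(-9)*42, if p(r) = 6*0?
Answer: 1134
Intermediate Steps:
p(r) = 0
p(-3) + Q(-9)*42 = 0 - 3*(-9)*42 = 0 + 27*42 = 0 + 1134 = 1134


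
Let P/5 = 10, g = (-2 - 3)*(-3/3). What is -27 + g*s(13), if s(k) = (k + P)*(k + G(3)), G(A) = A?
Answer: 5013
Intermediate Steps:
g = 5 (g = -(-15)/3 = -5*(-1) = 5)
P = 50 (P = 5*10 = 50)
s(k) = (3 + k)*(50 + k) (s(k) = (k + 50)*(k + 3) = (50 + k)*(3 + k) = (3 + k)*(50 + k))
-27 + g*s(13) = -27 + 5*(150 + 13² + 53*13) = -27 + 5*(150 + 169 + 689) = -27 + 5*1008 = -27 + 5040 = 5013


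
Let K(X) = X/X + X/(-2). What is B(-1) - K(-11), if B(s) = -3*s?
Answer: -7/2 ≈ -3.5000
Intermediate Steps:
K(X) = 1 - X/2 (K(X) = 1 + X*(-½) = 1 - X/2)
B(-1) - K(-11) = -3*(-1) - (1 - ½*(-11)) = 3 - (1 + 11/2) = 3 - 1*13/2 = 3 - 13/2 = -7/2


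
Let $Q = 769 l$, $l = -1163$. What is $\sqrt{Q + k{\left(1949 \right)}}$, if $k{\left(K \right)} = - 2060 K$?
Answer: $i \sqrt{4909287} \approx 2215.7 i$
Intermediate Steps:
$Q = -894347$ ($Q = 769 \left(-1163\right) = -894347$)
$\sqrt{Q + k{\left(1949 \right)}} = \sqrt{-894347 - 4014940} = \sqrt{-4909287} = i \sqrt{4909287}$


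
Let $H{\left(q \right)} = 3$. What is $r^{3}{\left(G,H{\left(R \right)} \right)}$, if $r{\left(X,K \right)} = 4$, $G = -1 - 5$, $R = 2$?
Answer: $64$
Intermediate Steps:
$G = -6$ ($G = -1 - 5 = -6$)
$r^{3}{\left(G,H{\left(R \right)} \right)} = 4^{3} = 64$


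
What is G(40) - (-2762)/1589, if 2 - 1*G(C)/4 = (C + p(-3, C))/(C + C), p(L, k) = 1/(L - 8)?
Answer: 2706709/349580 ≈ 7.7427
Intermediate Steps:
p(L, k) = 1/(-8 + L)
G(C) = 8 - 2*(-1/11 + C)/C (G(C) = 8 - 4*(C + 1/(-8 - 3))/(C + C) = 8 - 4*(C + 1/(-11))/(2*C) = 8 - 4*(C - 1/11)*1/(2*C) = 8 - 4*(-1/11 + C)*1/(2*C) = 8 - 2*(-1/11 + C)/C)
G(40) - (-2762)/1589 = (6 + (2/11)/40) - (-2762)/1589 = (6 + (2/11)*(1/40)) - (-2762)/1589 = (6 + 1/220) - 1*(-2762/1589) = 1321/220 + 2762/1589 = 2706709/349580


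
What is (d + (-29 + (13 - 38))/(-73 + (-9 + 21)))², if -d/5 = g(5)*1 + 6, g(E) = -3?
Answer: 741321/3721 ≈ 199.23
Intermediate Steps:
d = -15 (d = -5*(-3*1 + 6) = -5*(-3 + 6) = -5*3 = -15)
(d + (-29 + (13 - 38))/(-73 + (-9 + 21)))² = (-15 + (-29 + (13 - 38))/(-73 + (-9 + 21)))² = (-15 + (-29 - 25)/(-73 + 12))² = (-15 - 54/(-61))² = (-15 - 54*(-1/61))² = (-15 + 54/61)² = (-861/61)² = 741321/3721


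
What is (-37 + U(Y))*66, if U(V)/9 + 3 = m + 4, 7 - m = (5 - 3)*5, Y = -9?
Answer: -3630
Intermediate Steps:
m = -3 (m = 7 - (5 - 3)*5 = 7 - 2*5 = 7 - 1*10 = 7 - 10 = -3)
U(V) = -18 (U(V) = -27 + 9*(-3 + 4) = -27 + 9*1 = -27 + 9 = -18)
(-37 + U(Y))*66 = (-37 - 18)*66 = -55*66 = -3630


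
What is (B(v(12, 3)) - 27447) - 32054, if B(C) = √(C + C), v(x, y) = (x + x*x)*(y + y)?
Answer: -59501 + 12*√13 ≈ -59458.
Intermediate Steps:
v(x, y) = 2*y*(x + x²) (v(x, y) = (x + x²)*(2*y) = 2*y*(x + x²))
B(C) = √2*√C (B(C) = √(2*C) = √2*√C)
(B(v(12, 3)) - 27447) - 32054 = (√2*√(2*12*3*(1 + 12)) - 27447) - 32054 = (√2*√(2*12*3*13) - 27447) - 32054 = (√2*√936 - 27447) - 32054 = (√2*(6*√26) - 27447) - 32054 = (12*√13 - 27447) - 32054 = (-27447 + 12*√13) - 32054 = -59501 + 12*√13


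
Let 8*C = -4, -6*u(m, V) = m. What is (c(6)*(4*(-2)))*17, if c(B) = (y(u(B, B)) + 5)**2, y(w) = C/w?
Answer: -4114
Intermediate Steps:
u(m, V) = -m/6
C = -1/2 (C = (1/8)*(-4) = -1/2 ≈ -0.50000)
y(w) = -1/(2*w)
c(B) = (5 + 3/B)**2 (c(B) = (-(-6/B)/2 + 5)**2 = (-(-3)/B + 5)**2 = (3/B + 5)**2 = (5 + 3/B)**2)
(c(6)*(4*(-2)))*17 = (((3 + 5*6)**2/6**2)*(4*(-2)))*17 = (((3 + 30)**2/36)*(-8))*17 = (((1/36)*33**2)*(-8))*17 = (((1/36)*1089)*(-8))*17 = ((121/4)*(-8))*17 = -242*17 = -4114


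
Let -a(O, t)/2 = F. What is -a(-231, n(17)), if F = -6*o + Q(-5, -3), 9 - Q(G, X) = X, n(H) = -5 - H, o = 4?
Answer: -24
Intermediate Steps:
Q(G, X) = 9 - X
F = -12 (F = -6*4 + (9 - 1*(-3)) = -24 + (9 + 3) = -24 + 12 = -12)
a(O, t) = 24 (a(O, t) = -2*(-12) = 24)
-a(-231, n(17)) = -1*24 = -24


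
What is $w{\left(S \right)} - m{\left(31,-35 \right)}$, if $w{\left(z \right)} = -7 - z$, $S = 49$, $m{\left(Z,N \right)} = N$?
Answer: $-21$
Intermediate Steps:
$w{\left(S \right)} - m{\left(31,-35 \right)} = \left(-7 - 49\right) - -35 = \left(-7 - 49\right) + 35 = -56 + 35 = -21$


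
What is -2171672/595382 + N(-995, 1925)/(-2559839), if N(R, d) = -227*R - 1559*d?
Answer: -1953410300294/762041031749 ≈ -2.5634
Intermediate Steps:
N(R, d) = -1559*d - 227*R
-2171672/595382 + N(-995, 1925)/(-2559839) = -2171672/595382 + (-1559*1925 - 227*(-995))/(-2559839) = -2171672*1/595382 + (-3001075 + 225865)*(-1/2559839) = -1085836/297691 - 2775210*(-1/2559839) = -1085836/297691 + 2775210/2559839 = -1953410300294/762041031749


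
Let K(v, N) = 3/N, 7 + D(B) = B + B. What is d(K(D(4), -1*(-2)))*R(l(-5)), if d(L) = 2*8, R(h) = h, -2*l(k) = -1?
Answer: 8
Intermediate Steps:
l(k) = ½ (l(k) = -½*(-1) = ½)
D(B) = -7 + 2*B (D(B) = -7 + (B + B) = -7 + 2*B)
d(L) = 16
d(K(D(4), -1*(-2)))*R(l(-5)) = 16*(½) = 8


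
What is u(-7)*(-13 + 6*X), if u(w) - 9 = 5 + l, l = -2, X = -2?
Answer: -300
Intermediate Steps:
u(w) = 12 (u(w) = 9 + (5 - 2) = 9 + 3 = 12)
u(-7)*(-13 + 6*X) = 12*(-13 + 6*(-2)) = 12*(-13 - 12) = 12*(-25) = -300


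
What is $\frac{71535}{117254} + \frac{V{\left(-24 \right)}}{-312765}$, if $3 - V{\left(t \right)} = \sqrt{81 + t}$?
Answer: $\frac{7457764171}{12224315770} + \frac{\sqrt{57}}{312765} \approx 0.6101$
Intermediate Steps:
$V{\left(t \right)} = 3 - \sqrt{81 + t}$
$\frac{71535}{117254} + \frac{V{\left(-24 \right)}}{-312765} = \frac{71535}{117254} + \frac{3 - \sqrt{81 - 24}}{-312765} = 71535 \cdot \frac{1}{117254} + \left(3 - \sqrt{57}\right) \left(- \frac{1}{312765}\right) = \frac{71535}{117254} - \left(\frac{1}{104255} - \frac{\sqrt{57}}{312765}\right) = \frac{7457764171}{12224315770} + \frac{\sqrt{57}}{312765}$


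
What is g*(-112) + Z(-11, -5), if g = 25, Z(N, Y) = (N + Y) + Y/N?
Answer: -30971/11 ≈ -2815.5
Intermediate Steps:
Z(N, Y) = N + Y + Y/N
g*(-112) + Z(-11, -5) = 25*(-112) + (-11 - 5 - 5/(-11)) = -2800 + (-11 - 5 - 5*(-1/11)) = -2800 + (-11 - 5 + 5/11) = -2800 - 171/11 = -30971/11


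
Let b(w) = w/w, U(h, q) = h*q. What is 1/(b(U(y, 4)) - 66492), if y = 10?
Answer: -1/66491 ≈ -1.5040e-5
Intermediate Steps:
b(w) = 1
1/(b(U(y, 4)) - 66492) = 1/(1 - 66492) = 1/(-66491) = -1/66491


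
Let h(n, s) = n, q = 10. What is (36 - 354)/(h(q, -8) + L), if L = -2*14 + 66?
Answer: -53/8 ≈ -6.6250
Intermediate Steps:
L = 38 (L = -28 + 66 = 38)
(36 - 354)/(h(q, -8) + L) = (36 - 354)/(10 + 38) = -318/48 = -318*1/48 = -53/8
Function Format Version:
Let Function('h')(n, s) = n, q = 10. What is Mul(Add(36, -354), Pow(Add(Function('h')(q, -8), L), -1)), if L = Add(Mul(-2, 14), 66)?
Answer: Rational(-53, 8) ≈ -6.6250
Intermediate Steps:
L = 38 (L = Add(-28, 66) = 38)
Mul(Add(36, -354), Pow(Add(Function('h')(q, -8), L), -1)) = Mul(Add(36, -354), Pow(Add(10, 38), -1)) = Mul(-318, Pow(48, -1)) = Mul(-318, Rational(1, 48)) = Rational(-53, 8)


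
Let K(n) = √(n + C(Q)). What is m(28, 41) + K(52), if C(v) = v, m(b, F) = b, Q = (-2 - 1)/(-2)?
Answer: 28 + √214/2 ≈ 35.314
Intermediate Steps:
Q = 3/2 (Q = -3*(-½) = 3/2 ≈ 1.5000)
K(n) = √(3/2 + n) (K(n) = √(n + 3/2) = √(3/2 + n))
m(28, 41) + K(52) = 28 + √(6 + 4*52)/2 = 28 + √(6 + 208)/2 = 28 + √214/2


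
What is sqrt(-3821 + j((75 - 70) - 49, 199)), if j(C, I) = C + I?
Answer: I*sqrt(3666) ≈ 60.547*I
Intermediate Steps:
sqrt(-3821 + j((75 - 70) - 49, 199)) = sqrt(-3821 + (((75 - 70) - 49) + 199)) = sqrt(-3821 + ((5 - 49) + 199)) = sqrt(-3821 + (-44 + 199)) = sqrt(-3821 + 155) = sqrt(-3666) = I*sqrt(3666)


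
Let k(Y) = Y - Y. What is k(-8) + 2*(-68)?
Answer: -136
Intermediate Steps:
k(Y) = 0
k(-8) + 2*(-68) = 0 + 2*(-68) = 0 - 136 = -136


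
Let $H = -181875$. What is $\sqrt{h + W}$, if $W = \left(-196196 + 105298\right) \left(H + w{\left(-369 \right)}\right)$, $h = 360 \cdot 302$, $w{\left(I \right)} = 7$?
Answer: $2 \sqrt{4132886546} \approx 1.2858 \cdot 10^{5}$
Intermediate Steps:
$h = 108720$
$W = 16531437464$ ($W = \left(-196196 + 105298\right) \left(-181875 + 7\right) = \left(-90898\right) \left(-181868\right) = 16531437464$)
$\sqrt{h + W} = \sqrt{108720 + 16531437464} = \sqrt{16531546184} = 2 \sqrt{4132886546}$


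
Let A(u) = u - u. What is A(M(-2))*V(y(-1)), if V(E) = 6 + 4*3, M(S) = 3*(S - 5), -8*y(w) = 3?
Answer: 0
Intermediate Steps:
y(w) = -3/8 (y(w) = -1/8*3 = -3/8)
M(S) = -15 + 3*S (M(S) = 3*(-5 + S) = -15 + 3*S)
A(u) = 0
V(E) = 18 (V(E) = 6 + 12 = 18)
A(M(-2))*V(y(-1)) = 0*18 = 0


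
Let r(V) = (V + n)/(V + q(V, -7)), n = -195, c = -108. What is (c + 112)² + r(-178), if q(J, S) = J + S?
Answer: 6181/363 ≈ 17.028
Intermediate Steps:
r(V) = (-195 + V)/(-7 + 2*V) (r(V) = (V - 195)/(V + (V - 7)) = (-195 + V)/(V + (-7 + V)) = (-195 + V)/(-7 + 2*V))
(c + 112)² + r(-178) = (-108 + 112)² + (-195 - 178)/(-7 + 2*(-178)) = 4² - 373/(-7 - 356) = 16 - 373/(-363) = 16 - 1/363*(-373) = 16 + 373/363 = 6181/363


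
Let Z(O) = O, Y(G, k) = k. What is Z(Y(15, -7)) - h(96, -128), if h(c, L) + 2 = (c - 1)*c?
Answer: -9125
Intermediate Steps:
h(c, L) = -2 + c*(-1 + c) (h(c, L) = -2 + (c - 1)*c = -2 + (-1 + c)*c = -2 + c*(-1 + c))
Z(Y(15, -7)) - h(96, -128) = -7 - (-2 + 96² - 1*96) = -7 - (-2 + 9216 - 96) = -7 - 1*9118 = -7 - 9118 = -9125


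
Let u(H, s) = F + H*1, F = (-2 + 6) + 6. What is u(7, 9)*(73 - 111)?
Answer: -646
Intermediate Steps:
F = 10 (F = 4 + 6 = 10)
u(H, s) = 10 + H (u(H, s) = 10 + H*1 = 10 + H)
u(7, 9)*(73 - 111) = (10 + 7)*(73 - 111) = 17*(-38) = -646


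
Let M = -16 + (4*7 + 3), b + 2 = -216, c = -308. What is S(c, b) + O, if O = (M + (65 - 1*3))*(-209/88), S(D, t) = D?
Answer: -3927/8 ≈ -490.88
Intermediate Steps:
b = -218 (b = -2 - 216 = -218)
M = 15 (M = -16 + (28 + 3) = -16 + 31 = 15)
O = -1463/8 (O = (15 + (65 - 1*3))*(-209/88) = (15 + (65 - 3))*(-209*1/88) = (15 + 62)*(-19/8) = 77*(-19/8) = -1463/8 ≈ -182.88)
S(c, b) + O = -308 - 1463/8 = -3927/8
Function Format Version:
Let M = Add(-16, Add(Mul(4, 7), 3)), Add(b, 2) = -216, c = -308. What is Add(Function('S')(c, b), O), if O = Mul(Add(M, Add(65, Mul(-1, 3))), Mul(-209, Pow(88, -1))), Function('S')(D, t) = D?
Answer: Rational(-3927, 8) ≈ -490.88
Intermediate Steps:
b = -218 (b = Add(-2, -216) = -218)
M = 15 (M = Add(-16, Add(28, 3)) = Add(-16, 31) = 15)
O = Rational(-1463, 8) (O = Mul(Add(15, Add(65, Mul(-1, 3))), Mul(-209, Pow(88, -1))) = Mul(Add(15, Add(65, -3)), Mul(-209, Rational(1, 88))) = Mul(Add(15, 62), Rational(-19, 8)) = Mul(77, Rational(-19, 8)) = Rational(-1463, 8) ≈ -182.88)
Add(Function('S')(c, b), O) = Add(-308, Rational(-1463, 8)) = Rational(-3927, 8)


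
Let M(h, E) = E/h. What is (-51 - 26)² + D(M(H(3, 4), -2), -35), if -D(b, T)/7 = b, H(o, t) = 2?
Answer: 5936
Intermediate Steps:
M(h, E) = E/h
D(b, T) = -7*b
(-51 - 26)² + D(M(H(3, 4), -2), -35) = (-51 - 26)² - (-14)/2 = (-77)² - (-14)/2 = 5929 - 7*(-1) = 5929 + 7 = 5936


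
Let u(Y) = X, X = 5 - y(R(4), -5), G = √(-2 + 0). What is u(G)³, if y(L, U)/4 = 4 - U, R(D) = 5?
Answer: -29791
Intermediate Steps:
y(L, U) = 16 - 4*U (y(L, U) = 4*(4 - U) = 16 - 4*U)
G = I*√2 (G = √(-2) = I*√2 ≈ 1.4142*I)
X = -31 (X = 5 - (16 - 4*(-5)) = 5 - (16 + 20) = 5 - 1*36 = 5 - 36 = -31)
u(Y) = -31
u(G)³ = (-31)³ = -29791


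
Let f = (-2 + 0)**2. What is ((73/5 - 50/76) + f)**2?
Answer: 11621281/36100 ≈ 321.92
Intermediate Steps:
f = 4 (f = (-2)**2 = 4)
((73/5 - 50/76) + f)**2 = ((73/5 - 50/76) + 4)**2 = ((73*(1/5) - 50*1/76) + 4)**2 = ((73/5 - 25/38) + 4)**2 = (2649/190 + 4)**2 = (3409/190)**2 = 11621281/36100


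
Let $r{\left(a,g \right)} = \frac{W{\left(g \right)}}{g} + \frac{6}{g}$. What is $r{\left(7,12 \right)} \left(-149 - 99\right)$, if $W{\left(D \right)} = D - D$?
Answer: $-124$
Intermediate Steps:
$W{\left(D \right)} = 0$
$r{\left(a,g \right)} = \frac{6}{g}$ ($r{\left(a,g \right)} = \frac{0}{g} + \frac{6}{g} = 0 + \frac{6}{g} = \frac{6}{g}$)
$r{\left(7,12 \right)} \left(-149 - 99\right) = \frac{6}{12} \left(-149 - 99\right) = 6 \cdot \frac{1}{12} \left(-248\right) = \frac{1}{2} \left(-248\right) = -124$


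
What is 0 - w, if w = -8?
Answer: 8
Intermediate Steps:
0 - w = 0 - 1*(-8) = 0 + 8 = 8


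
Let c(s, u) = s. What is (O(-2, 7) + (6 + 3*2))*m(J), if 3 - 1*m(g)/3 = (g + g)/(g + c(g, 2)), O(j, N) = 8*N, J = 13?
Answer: 408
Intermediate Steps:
m(g) = 6 (m(g) = 9 - 3*(g + g)/(g + g) = 9 - 3*2*g/(2*g) = 9 - 3*2*g*1/(2*g) = 9 - 3*1 = 9 - 3 = 6)
(O(-2, 7) + (6 + 3*2))*m(J) = (8*7 + (6 + 3*2))*6 = (56 + (6 + 6))*6 = (56 + 12)*6 = 68*6 = 408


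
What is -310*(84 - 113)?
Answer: 8990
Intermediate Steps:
-310*(84 - 113) = -310*(-29) = 8990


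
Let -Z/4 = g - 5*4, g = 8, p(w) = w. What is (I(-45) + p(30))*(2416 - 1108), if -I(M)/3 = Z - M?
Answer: -325692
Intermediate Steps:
Z = 48 (Z = -4*(8 - 5*4) = -4*(8 - 20) = -4*(-12) = 48)
I(M) = -144 + 3*M (I(M) = -3*(48 - M) = -144 + 3*M)
(I(-45) + p(30))*(2416 - 1108) = ((-144 + 3*(-45)) + 30)*(2416 - 1108) = ((-144 - 135) + 30)*1308 = (-279 + 30)*1308 = -249*1308 = -325692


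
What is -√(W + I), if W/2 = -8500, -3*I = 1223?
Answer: -I*√156669/3 ≈ -131.94*I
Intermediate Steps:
I = -1223/3 (I = -⅓*1223 = -1223/3 ≈ -407.67)
W = -17000 (W = 2*(-8500) = -17000)
-√(W + I) = -√(-17000 - 1223/3) = -√(-52223/3) = -I*√156669/3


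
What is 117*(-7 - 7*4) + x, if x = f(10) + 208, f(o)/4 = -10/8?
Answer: -3892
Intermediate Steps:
f(o) = -5 (f(o) = 4*(-10/8) = 4*(-10*1/8) = 4*(-5/4) = -5)
x = 203 (x = -5 + 208 = 203)
117*(-7 - 7*4) + x = 117*(-7 - 7*4) + 203 = 117*(-7 - 28) + 203 = 117*(-35) + 203 = -4095 + 203 = -3892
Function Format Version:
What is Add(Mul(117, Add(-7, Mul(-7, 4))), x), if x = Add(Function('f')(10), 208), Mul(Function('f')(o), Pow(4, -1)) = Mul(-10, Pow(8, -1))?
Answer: -3892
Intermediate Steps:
Function('f')(o) = -5 (Function('f')(o) = Mul(4, Mul(-10, Pow(8, -1))) = Mul(4, Mul(-10, Rational(1, 8))) = Mul(4, Rational(-5, 4)) = -5)
x = 203 (x = Add(-5, 208) = 203)
Add(Mul(117, Add(-7, Mul(-7, 4))), x) = Add(Mul(117, Add(-7, Mul(-7, 4))), 203) = Add(Mul(117, Add(-7, -28)), 203) = Add(Mul(117, -35), 203) = Add(-4095, 203) = -3892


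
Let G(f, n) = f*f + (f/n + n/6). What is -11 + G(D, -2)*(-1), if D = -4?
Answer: -86/3 ≈ -28.667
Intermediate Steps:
G(f, n) = f² + n/6 + f/n (G(f, n) = f² + (f/n + n*(⅙)) = f² + (f/n + n/6) = f² + (n/6 + f/n) = f² + n/6 + f/n)
-11 + G(D, -2)*(-1) = -11 + ((-4)² + (⅙)*(-2) - 4/(-2))*(-1) = -11 + (16 - ⅓ - 4*(-½))*(-1) = -11 + (16 - ⅓ + 2)*(-1) = -11 + (53/3)*(-1) = -11 - 53/3 = -86/3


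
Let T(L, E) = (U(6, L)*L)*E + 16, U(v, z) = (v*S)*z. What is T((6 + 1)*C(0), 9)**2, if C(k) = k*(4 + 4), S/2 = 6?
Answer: 256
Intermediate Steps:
S = 12 (S = 2*6 = 12)
U(v, z) = 12*v*z (U(v, z) = (v*12)*z = (12*v)*z = 12*v*z)
C(k) = 8*k (C(k) = k*8 = 8*k)
T(L, E) = 16 + 72*E*L**2 (T(L, E) = ((12*6*L)*L)*E + 16 = ((72*L)*L)*E + 16 = (72*L**2)*E + 16 = 72*E*L**2 + 16 = 16 + 72*E*L**2)
T((6 + 1)*C(0), 9)**2 = (16 + 72*9*((6 + 1)*(8*0))**2)**2 = (16 + 72*9*(7*0)**2)**2 = (16 + 72*9*0**2)**2 = (16 + 72*9*0)**2 = (16 + 0)**2 = 16**2 = 256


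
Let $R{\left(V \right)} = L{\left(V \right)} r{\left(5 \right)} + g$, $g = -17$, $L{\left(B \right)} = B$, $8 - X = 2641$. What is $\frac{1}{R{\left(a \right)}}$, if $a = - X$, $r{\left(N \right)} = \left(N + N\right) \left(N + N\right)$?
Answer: $\frac{1}{263283} \approx 3.7982 \cdot 10^{-6}$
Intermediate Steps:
$X = -2633$ ($X = 8 - 2641 = -2633$)
$r{\left(N \right)} = 4 N^{2}$ ($r{\left(N \right)} = 2 N 2 N = 4 N^{2}$)
$a = 2633$ ($a = \left(-1\right) \left(-2633\right) = 2633$)
$R{\left(V \right)} = -17 + 100 V$ ($R{\left(V \right)} = V 4 \cdot 5^{2} - 17 = V 4 \cdot 25 - 17 = V 100 - 17 = 100 V - 17 = -17 + 100 V$)
$\frac{1}{R{\left(a \right)}} = \frac{1}{-17 + 100 \cdot 2633} = \frac{1}{-17 + 263300} = \frac{1}{263283}$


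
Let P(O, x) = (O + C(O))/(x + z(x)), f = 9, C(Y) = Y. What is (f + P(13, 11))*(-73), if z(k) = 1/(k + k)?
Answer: -201407/243 ≈ -828.83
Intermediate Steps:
z(k) = 1/(2*k)
P(O, x) = 2*O/(x + 1/(2*x)) (P(O, x) = (O + O)/(x + 1/(2*x)) = (2*O)/(x + 1/(2*x)) = 2*O/(x + 1/(2*x)))
(f + P(13, 11))*(-73) = (9 + 4*13*11/(1 + 2*11²))*(-73) = (9 + 4*13*11/(1 + 2*121))*(-73) = (9 + 4*13*11/(1 + 242))*(-73) = (9 + 4*13*11/243)*(-73) = (9 + 4*13*11*(1/243))*(-73) = (9 + 572/243)*(-73) = (2759/243)*(-73) = -201407/243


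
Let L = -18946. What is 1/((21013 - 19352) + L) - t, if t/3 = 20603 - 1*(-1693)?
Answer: -1156159081/17285 ≈ -66888.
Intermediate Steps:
t = 66888 (t = 3*(20603 - 1*(-1693)) = 3*(20603 + 1693) = 3*22296 = 66888)
1/((21013 - 19352) + L) - t = 1/((21013 - 19352) - 18946) - 1*66888 = 1/(1661 - 18946) - 66888 = 1/(-17285) - 66888 = -1/17285 - 66888 = -1156159081/17285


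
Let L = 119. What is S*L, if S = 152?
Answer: 18088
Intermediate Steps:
S*L = 152*119 = 18088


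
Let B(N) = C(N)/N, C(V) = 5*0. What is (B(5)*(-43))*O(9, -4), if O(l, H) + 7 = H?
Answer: 0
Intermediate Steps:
O(l, H) = -7 + H
C(V) = 0
B(N) = 0 (B(N) = 0/N = 0)
(B(5)*(-43))*O(9, -4) = (0*(-43))*(-7 - 4) = 0*(-11) = 0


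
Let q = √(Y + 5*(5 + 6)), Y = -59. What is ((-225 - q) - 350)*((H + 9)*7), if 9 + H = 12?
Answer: -48300 - 168*I ≈ -48300.0 - 168.0*I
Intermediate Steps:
q = 2*I (q = √(-59 + 5*(5 + 6)) = √(-59 + 5*11) = √(-59 + 55) = √(-4) = 2*I ≈ 2.0*I)
H = 3 (H = -9 + 12 = 3)
((-225 - q) - 350)*((H + 9)*7) = ((-225 - 2*I) - 350)*((3 + 9)*7) = ((-225 - 2*I) - 350)*(12*7) = (-575 - 2*I)*84 = -48300 - 168*I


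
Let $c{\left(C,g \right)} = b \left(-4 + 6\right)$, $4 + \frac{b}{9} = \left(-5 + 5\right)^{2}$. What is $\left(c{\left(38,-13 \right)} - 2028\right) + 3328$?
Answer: $1228$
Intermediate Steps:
$b = -36$ ($b = -36 + 9 \left(-5 + 5\right)^{2} = -36 + 9 \cdot 0^{2} = -36 + 9 \cdot 0 = -36 + 0 = -36$)
$c{\left(C,g \right)} = -72$ ($c{\left(C,g \right)} = - 36 \left(-4 + 6\right) = \left(-36\right) 2 = -72$)
$\left(c{\left(38,-13 \right)} - 2028\right) + 3328 = \left(-72 - 2028\right) + 3328 = -2100 + 3328 = 1228$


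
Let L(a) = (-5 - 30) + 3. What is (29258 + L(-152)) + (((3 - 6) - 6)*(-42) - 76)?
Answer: 29528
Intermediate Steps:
L(a) = -32 (L(a) = -35 + 3 = -32)
(29258 + L(-152)) + (((3 - 6) - 6)*(-42) - 76) = (29258 - 32) + (((3 - 6) - 6)*(-42) - 76) = 29226 + ((-3 - 6)*(-42) - 76) = 29226 + (-9*(-42) - 76) = 29226 + (378 - 76) = 29226 + 302 = 29528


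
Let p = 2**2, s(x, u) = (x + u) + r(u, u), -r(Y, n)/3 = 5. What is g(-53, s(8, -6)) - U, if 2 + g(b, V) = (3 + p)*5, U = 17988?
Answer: -17955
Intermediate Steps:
r(Y, n) = -15 (r(Y, n) = -3*5 = -15)
s(x, u) = -15 + u + x (s(x, u) = (x + u) - 15 = (u + x) - 15 = -15 + u + x)
p = 4
g(b, V) = 33 (g(b, V) = -2 + (3 + 4)*5 = -2 + 7*5 = -2 + 35 = 33)
g(-53, s(8, -6)) - U = 33 - 1*17988 = 33 - 17988 = -17955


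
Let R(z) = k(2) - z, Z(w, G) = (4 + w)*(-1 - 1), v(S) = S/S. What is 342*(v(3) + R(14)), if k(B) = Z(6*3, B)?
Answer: -19494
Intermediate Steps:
v(S) = 1
Z(w, G) = -8 - 2*w (Z(w, G) = (4 + w)*(-2) = -8 - 2*w)
k(B) = -44 (k(B) = -8 - 12*3 = -8 - 2*18 = -8 - 36 = -44)
R(z) = -44 - z
342*(v(3) + R(14)) = 342*(1 + (-44 - 1*14)) = 342*(1 + (-44 - 14)) = 342*(1 - 58) = 342*(-57) = -19494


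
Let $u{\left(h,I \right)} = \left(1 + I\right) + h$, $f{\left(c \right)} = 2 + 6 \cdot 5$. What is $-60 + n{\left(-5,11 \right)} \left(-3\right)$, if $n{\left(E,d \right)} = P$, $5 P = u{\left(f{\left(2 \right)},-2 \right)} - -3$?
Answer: $- \frac{402}{5} \approx -80.4$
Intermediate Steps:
$f{\left(c \right)} = 32$ ($f{\left(c \right)} = 2 + 30 = 32$)
$u{\left(h,I \right)} = 1 + I + h$
$P = \frac{34}{5}$ ($P = \frac{\left(1 - 2 + 32\right) - -3}{5} = \frac{31 + 3}{5} = \frac{1}{5} \cdot 34 = \frac{34}{5} \approx 6.8$)
$n{\left(E,d \right)} = \frac{34}{5}$
$-60 + n{\left(-5,11 \right)} \left(-3\right) = -60 + \frac{34}{5} \left(-3\right) = -60 - \frac{102}{5} = - \frac{402}{5}$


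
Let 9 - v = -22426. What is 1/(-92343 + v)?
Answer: -1/69908 ≈ -1.4305e-5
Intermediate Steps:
v = 22435 (v = 9 - 1*(-22426) = 9 + 22426 = 22435)
1/(-92343 + v) = 1/(-92343 + 22435) = 1/(-69908) = -1/69908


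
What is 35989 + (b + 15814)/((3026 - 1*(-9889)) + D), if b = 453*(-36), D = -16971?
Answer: 5614303/156 ≈ 35989.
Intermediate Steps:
b = -16308
35989 + (b + 15814)/((3026 - 1*(-9889)) + D) = 35989 + (-16308 + 15814)/((3026 - 1*(-9889)) - 16971) = 35989 - 494/((3026 + 9889) - 16971) = 35989 - 494/(12915 - 16971) = 35989 - 494/(-4056) = 35989 - 494*(-1/4056) = 35989 + 19/156 = 5614303/156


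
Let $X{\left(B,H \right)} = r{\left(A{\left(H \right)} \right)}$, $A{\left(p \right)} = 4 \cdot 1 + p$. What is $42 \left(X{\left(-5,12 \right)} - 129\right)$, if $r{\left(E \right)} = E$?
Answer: $-4746$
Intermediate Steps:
$A{\left(p \right)} = 4 + p$
$X{\left(B,H \right)} = 4 + H$
$42 \left(X{\left(-5,12 \right)} - 129\right) = 42 \left(\left(4 + 12\right) - 129\right) = 42 \left(16 - 129\right) = 42 \left(-113\right) = -4746$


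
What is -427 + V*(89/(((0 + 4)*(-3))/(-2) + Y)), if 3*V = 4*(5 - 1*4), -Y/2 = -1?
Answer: -2473/6 ≈ -412.17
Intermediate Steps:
Y = 2 (Y = -2*(-1) = 2)
V = 4/3 (V = (4*(5 - 1*4))/3 = (4*(5 - 4))/3 = (4*1)/3 = (1/3)*4 = 4/3 ≈ 1.3333)
-427 + V*(89/(((0 + 4)*(-3))/(-2) + Y)) = -427 + 4*(89/(((0 + 4)*(-3))/(-2) + 2))/3 = -427 + 4*(89/((4*(-3))*(-1/2) + 2))/3 = -427 + 4*(89/(-12*(-1/2) + 2))/3 = -427 + 4*(89/(6 + 2))/3 = -427 + 4*(89/8)/3 = -427 + 4*(89*(1/8))/3 = -427 + (4/3)*(89/8) = -427 + 89/6 = -2473/6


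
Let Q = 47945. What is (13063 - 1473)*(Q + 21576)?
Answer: 805748390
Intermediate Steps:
(13063 - 1473)*(Q + 21576) = (13063 - 1473)*(47945 + 21576) = 11590*69521 = 805748390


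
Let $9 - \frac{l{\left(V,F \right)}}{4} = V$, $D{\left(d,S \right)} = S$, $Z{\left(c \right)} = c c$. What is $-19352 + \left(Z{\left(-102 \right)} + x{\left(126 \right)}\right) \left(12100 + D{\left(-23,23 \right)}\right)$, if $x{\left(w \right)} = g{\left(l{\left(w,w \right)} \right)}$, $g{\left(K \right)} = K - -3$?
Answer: $120471145$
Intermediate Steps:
$Z{\left(c \right)} = c^{2}$
$l{\left(V,F \right)} = 36 - 4 V$
$g{\left(K \right)} = 3 + K$ ($g{\left(K \right)} = K + 3 = 3 + K$)
$x{\left(w \right)} = 39 - 4 w$ ($x{\left(w \right)} = 3 - \left(-36 + 4 w\right) = 39 - 4 w$)
$-19352 + \left(Z{\left(-102 \right)} + x{\left(126 \right)}\right) \left(12100 + D{\left(-23,23 \right)}\right) = -19352 + \left(\left(-102\right)^{2} + \left(39 - 504\right)\right) \left(12100 + 23\right) = -19352 + \left(10404 + \left(39 - 504\right)\right) 12123 = -19352 + \left(10404 - 465\right) 12123 = -19352 + 9939 \cdot 12123 = -19352 + 120490497 = 120471145$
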